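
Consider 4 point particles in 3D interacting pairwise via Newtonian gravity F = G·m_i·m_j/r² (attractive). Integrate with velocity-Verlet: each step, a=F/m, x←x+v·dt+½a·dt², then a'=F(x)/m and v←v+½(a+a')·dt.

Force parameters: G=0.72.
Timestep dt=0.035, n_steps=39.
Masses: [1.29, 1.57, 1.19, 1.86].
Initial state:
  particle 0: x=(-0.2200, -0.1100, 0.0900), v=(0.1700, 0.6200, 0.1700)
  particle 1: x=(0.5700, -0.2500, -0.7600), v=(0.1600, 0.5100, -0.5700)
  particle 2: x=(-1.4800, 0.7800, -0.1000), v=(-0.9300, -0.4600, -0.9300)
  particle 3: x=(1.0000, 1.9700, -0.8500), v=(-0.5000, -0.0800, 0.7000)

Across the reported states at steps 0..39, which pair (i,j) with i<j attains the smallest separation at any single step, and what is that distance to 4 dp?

pair (0,3), distance 0.4941

step 0: x0=(-0.2200, -0.1100, 0.0900) x1=(0.5700, -0.2500, -0.7600) x2=(-1.4800, 0.7800, -0.1000) x3=(1.0000, 1.9700, -0.8500)
step 1: x0=(-0.2138, -0.0881, 0.0955) x1=(0.5753, -0.2319, -0.7796) x2=(-1.5122, 0.7638, -0.1326) x3=(0.9824, 1.9670, -0.8254)
step 2: x0=(-0.2072, -0.0660, 0.1001) x1=(0.5799, -0.2133, -0.7986) x2=(-1.5436, 0.7472, -0.1652) x3=(0.9645, 1.9635, -0.8008)
step 3: x0=(-0.2002, -0.0435, 0.1039) x1=(0.5839, -0.1942, -0.8170) x2=(-1.5742, 0.7305, -0.1979) x3=(0.9464, 1.9595, -0.7760)
step 4: x0=(-0.1929, -0.0207, 0.1068) x1=(0.5874, -0.1746, -0.8347) x2=(-1.6041, 0.7135, -0.2305) x3=(0.9280, 1.9550, -0.7512)
step 5: x0=(-0.1852, 0.0024, 0.1088) x1=(0.5902, -0.1545, -0.8518) x2=(-1.6332, 0.6964, -0.2632) x3=(0.9094, 1.9501, -0.7263)
step 6: x0=(-0.1771, 0.0257, 0.1099) x1=(0.5925, -0.1339, -0.8683) x2=(-1.6616, 0.6790, -0.2959) x3=(0.8906, 1.9446, -0.7013)
step 7: x0=(-0.1687, 0.0494, 0.1102) x1=(0.5942, -0.1128, -0.8841) x2=(-1.6892, 0.6616, -0.3286) x3=(0.8715, 1.9385, -0.6763)
step 8: x0=(-0.1599, 0.0733, 0.1095) x1=(0.5954, -0.0912, -0.8993) x2=(-1.7160, 0.6440, -0.3612) x3=(0.8521, 1.9320, -0.6512)
step 9: x0=(-0.1508, 0.0975, 0.1080) x1=(0.5961, -0.0690, -0.9139) x2=(-1.7422, 0.6262, -0.3938) x3=(0.8325, 1.9248, -0.6260)
step 10: x0=(-0.1414, 0.1220, 0.1056) x1=(0.5963, -0.0463, -0.9278) x2=(-1.7676, 0.6085, -0.4263) x3=(0.8126, 1.9171, -0.6008)
step 11: x0=(-0.1316, 0.1467, 0.1023) x1=(0.5959, -0.0231, -0.9410) x2=(-1.7923, 0.5906, -0.4588) x3=(0.7925, 1.9088, -0.5756)
step 12: x0=(-0.1215, 0.1717, 0.0980) x1=(0.5950, 0.0007, -0.9536) x2=(-1.8163, 0.5727, -0.4913) x3=(0.7721, 1.8998, -0.5503)
step 13: x0=(-0.1110, 0.1970, 0.0929) x1=(0.5937, 0.0250, -0.9655) x2=(-1.8397, 0.5547, -0.5236) x3=(0.7514, 1.8903, -0.5250)
step 14: x0=(-0.1002, 0.2226, 0.0869) x1=(0.5918, 0.0499, -0.9767) x2=(-1.8623, 0.5368, -0.5559) x3=(0.7305, 1.8800, -0.4998)
step 15: x0=(-0.0890, 0.2485, 0.0799) x1=(0.5894, 0.0753, -0.9871) x2=(-1.8843, 0.5188, -0.5882) x3=(0.7093, 1.8691, -0.4745)
step 16: x0=(-0.0774, 0.2747, 0.0720) x1=(0.5865, 0.1014, -0.9969) x2=(-1.9056, 0.5008, -0.6203) x3=(0.6879, 1.8575, -0.4493)
step 17: x0=(-0.0654, 0.3013, 0.0631) x1=(0.5832, 0.1280, -1.0058) x2=(-1.9263, 0.4829, -0.6524) x3=(0.6662, 1.8451, -0.4241)
step 18: x0=(-0.0530, 0.3282, 0.0532) x1=(0.5793, 0.1552, -1.0140) x2=(-1.9463, 0.4650, -0.6844) x3=(0.6442, 1.8319, -0.3989)
step 19: x0=(-0.0402, 0.3555, 0.0424) x1=(0.5749, 0.1829, -1.0214) x2=(-1.9657, 0.4471, -0.7163) x3=(0.6219, 1.8180, -0.3738)
step 20: x0=(-0.0269, 0.3832, 0.0305) x1=(0.5700, 0.2114, -1.0279) x2=(-1.9845, 0.4293, -0.7481) x3=(0.5993, 1.8032, -0.3488)
step 21: x0=(-0.0131, 0.4114, 0.0177) x1=(0.5646, 0.2404, -1.0335) x2=(-2.0026, 0.4116, -0.7798) x3=(0.5765, 1.7876, -0.3238)
step 22: x0=(0.0012, 0.4400, 0.0037) x1=(0.5587, 0.2700, -1.0382) x2=(-2.0202, 0.3939, -0.8114) x3=(0.5534, 1.7710, -0.2990)
step 23: x0=(0.0160, 0.4692, -0.0113) x1=(0.5523, 0.3004, -1.0420) x2=(-2.0372, 0.3763, -0.8428) x3=(0.5299, 1.7534, -0.2743)
step 24: x0=(0.0314, 0.4990, -0.0274) x1=(0.5453, 0.3313, -1.0447) x2=(-2.0536, 0.3588, -0.8742) x3=(0.5062, 1.7348, -0.2498)
step 25: x0=(0.0473, 0.5294, -0.0447) x1=(0.5377, 0.3630, -1.0464) x2=(-2.0694, 0.3414, -0.9055) x3=(0.4821, 1.7152, -0.2254)
step 26: x0=(0.0640, 0.5606, -0.0632) x1=(0.5296, 0.3953, -1.0469) x2=(-2.0847, 0.3241, -0.9367) x3=(0.4577, 1.6943, -0.2013)
step 27: x0=(0.0812, 0.5927, -0.0829) x1=(0.5209, 0.4283, -1.0462) x2=(-2.0994, 0.3069, -0.9677) x3=(0.4330, 1.6722, -0.1774)
step 28: x0=(0.0992, 0.6258, -0.1039) x1=(0.5116, 0.4621, -1.0441) x2=(-2.1136, 0.2898, -0.9987) x3=(0.4080, 1.6487, -0.1538)
step 29: x0=(0.1180, 0.6600, -0.1261) x1=(0.5017, 0.4966, -1.0407) x2=(-2.1272, 0.2729, -1.0295) x3=(0.3826, 1.6237, -0.1306)
step 30: x0=(0.1375, 0.6955, -0.1497) x1=(0.4912, 0.5319, -1.0358) x2=(-2.1403, 0.2561, -1.0602) x3=(0.3569, 1.5970, -0.1078)
step 31: x0=(0.1579, 0.7327, -0.1746) x1=(0.4799, 0.5680, -1.0292) x2=(-2.1529, 0.2394, -1.0907) x3=(0.3308, 1.5685, -0.0856)
step 32: x0=(0.1791, 0.7716, -0.2008) x1=(0.4680, 0.6049, -1.0209) x2=(-2.1650, 0.2229, -1.1211) x3=(0.3044, 1.5379, -0.0640)
step 33: x0=(0.2012, 0.8128, -0.2282) x1=(0.4554, 0.6427, -1.0105) x2=(-2.1766, 0.2065, -1.1514) x3=(0.2777, 1.5049, -0.0434)
step 34: x0=(0.2241, 0.8566, -0.2568) x1=(0.4420, 0.6815, -0.9980) x2=(-2.1877, 0.1902, -1.1816) x3=(0.2508, 1.4693, -0.0239)
step 35: x0=(0.2476, 0.9034, -0.2860) x1=(0.4277, 0.7212, -0.9829) x2=(-2.1983, 0.1741, -1.2116) x3=(0.2238, 1.4306, -0.0062)
step 36: x0=(0.2714, 0.9536, -0.3156) x1=(0.4127, 0.7621, -0.9651) x2=(-2.2084, 0.1582, -1.2415) x3=(0.1970, 1.3885, 0.0094)
step 37: x0=(0.2950, 1.0073, -0.3446) x1=(0.3968, 0.8042, -0.9441) x2=(-2.2181, 0.1424, -1.2712) x3=(0.1708, 1.3428, 0.0217)
step 38: x0=(0.3174, 1.0640, -0.3724) x1=(0.3801, 0.8478, -0.9194) x2=(-2.2273, 0.1268, -1.3008) x3=(0.1457, 1.2937, 0.0301)
step 39: x0=(0.3378, 1.1223, -0.3984) x1=(0.3626, 0.8931, -0.8905) x2=(-2.2360, 0.1114, -1.3302) x3=(0.1225, 1.2419, 0.0334)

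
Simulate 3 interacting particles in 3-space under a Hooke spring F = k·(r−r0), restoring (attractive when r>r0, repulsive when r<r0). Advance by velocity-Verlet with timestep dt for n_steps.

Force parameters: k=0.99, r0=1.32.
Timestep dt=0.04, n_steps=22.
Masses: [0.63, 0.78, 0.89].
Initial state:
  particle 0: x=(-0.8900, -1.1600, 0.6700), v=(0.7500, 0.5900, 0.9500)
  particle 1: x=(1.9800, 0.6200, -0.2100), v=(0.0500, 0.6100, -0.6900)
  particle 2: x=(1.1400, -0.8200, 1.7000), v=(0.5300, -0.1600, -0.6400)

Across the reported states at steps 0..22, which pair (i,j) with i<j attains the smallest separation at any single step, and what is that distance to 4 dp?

pair (0,2), distance 1.0310

step 0: x0=(-0.8900, -1.1600, 0.6700) x1=(1.9800, 0.6200, -0.2100) x2=(1.1400, -0.8200, 1.7000)
step 1: x0=(-0.8567, -1.1348, 0.7079) x1=(1.9798, 0.6426, -0.2361) x2=(1.1608, -0.8259, 1.6732)
step 2: x0=(-0.8168, -1.1066, 0.7453) x1=(1.9752, 0.6615, -0.2592) x2=(1.1808, -0.8308, 1.6440)
step 3: x0=(-0.7706, -1.0753, 0.7820) x1=(1.9663, 0.6767, -0.2791) x2=(1.2000, -0.8346, 1.6126)
step 4: x0=(-0.7182, -1.0410, 0.8179) x1=(1.9533, 0.6883, -0.2959) x2=(1.2186, -0.8373, 1.5790)
step 5: x0=(-0.6600, -1.0040, 0.8528) x1=(1.9362, 0.6962, -0.3095) x2=(1.2365, -0.8388, 1.5433)
step 6: x0=(-0.5962, -0.9642, 0.8866) x1=(1.9153, 0.7006, -0.3198) x2=(1.2538, -0.8391, 1.5056)
step 7: x0=(-0.5271, -0.9218, 0.9191) x1=(1.8908, 0.7015, -0.3270) x2=(1.2706, -0.8382, 1.4660)
step 8: x0=(-0.4531, -0.8770, 0.9501) x1=(1.8628, 0.6991, -0.3311) x2=(1.2869, -0.8361, 1.4247)
step 9: x0=(-0.3746, -0.8299, 0.9797) x1=(1.8316, 0.6934, -0.3320) x2=(1.3029, -0.8328, 1.3817)
step 10: x0=(-0.2920, -0.7807, 1.0076) x1=(1.7974, 0.6847, -0.3299) x2=(1.3186, -0.8283, 1.3372)
step 11: x0=(-0.2058, -0.7294, 1.0339) x1=(1.7605, 0.6730, -0.3250) x2=(1.3341, -0.8227, 1.2914)
step 12: x0=(-0.1164, -0.6764, 1.0585) x1=(1.7212, 0.6586, -0.3172) x2=(1.3495, -0.8159, 1.2443)
step 13: x0=(-0.0243, -0.6218, 1.0814) x1=(1.6797, 0.6416, -0.3067) x2=(1.3648, -0.8080, 1.1960)
step 14: x0=(0.0701, -0.5656, 1.1026) x1=(1.6363, 0.6223, -0.2938) x2=(1.3802, -0.7992, 1.1468)
step 15: x0=(0.1663, -0.5081, 1.1222) x1=(1.5912, 0.6009, -0.2786) x2=(1.3958, -0.7894, 1.0966)
step 16: x0=(0.2639, -0.4494, 1.1404) x1=(1.5449, 0.5777, -0.2612) x2=(1.4116, -0.7789, 1.0456)
step 17: x0=(0.3625, -0.3895, 1.1572) x1=(1.4974, 0.5527, -0.2419) x2=(1.4276, -0.7677, 0.9940)
step 18: x0=(0.4616, -0.3288, 1.1729) x1=(1.4491, 0.5264, -0.2210) x2=(1.4440, -0.7560, 0.9416)
step 19: x0=(0.5610, -0.2671, 1.1876) x1=(1.4001, 0.4989, -0.1986) x2=(1.4607, -0.7439, 0.8887)
step 20: x0=(0.6604, -0.2046, 1.2015) x1=(1.3507, 0.4705, -0.1750) x2=(1.4778, -0.7315, 0.8353)
step 21: x0=(0.7596, -0.1414, 1.2150) x1=(1.3011, 0.4415, -0.1505) x2=(1.4953, -0.7191, 0.7814)
step 22: x0=(0.8585, -0.0776, 1.2282) x1=(1.2514, 0.4119, -0.1253) x2=(1.5130, -0.7067, 0.7271)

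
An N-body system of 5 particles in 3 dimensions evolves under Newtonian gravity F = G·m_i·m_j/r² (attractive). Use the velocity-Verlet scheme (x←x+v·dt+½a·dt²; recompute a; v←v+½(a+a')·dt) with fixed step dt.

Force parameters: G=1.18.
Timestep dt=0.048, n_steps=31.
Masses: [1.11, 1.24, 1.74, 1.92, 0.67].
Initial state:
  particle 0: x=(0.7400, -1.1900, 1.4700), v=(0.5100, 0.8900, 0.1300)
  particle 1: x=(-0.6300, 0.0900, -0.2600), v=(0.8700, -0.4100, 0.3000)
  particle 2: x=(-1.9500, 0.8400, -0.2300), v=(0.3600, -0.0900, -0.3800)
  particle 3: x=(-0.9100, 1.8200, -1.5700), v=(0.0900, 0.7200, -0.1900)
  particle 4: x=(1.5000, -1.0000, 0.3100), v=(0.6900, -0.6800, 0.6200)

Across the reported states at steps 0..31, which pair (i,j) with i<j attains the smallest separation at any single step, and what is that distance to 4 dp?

step 0: x0=(0.7400, -1.1900, 1.4700) x1=(-0.6300, 0.0900, -0.2600) x2=(-1.9500, 0.8400, -0.2300) x3=(-0.9100, 1.8200, -1.5700) x4=(1.5000, -1.0000, 0.3100)
step 1: x0=(0.7644, -1.1469, 1.4755) x1=(-0.5889, 0.0711, -0.2457) x2=(-1.9316, 0.8356, -0.2487) x3=(-0.9059, 1.8539, -1.5784) x4=(1.5322, -1.0324, 0.3402)
step 2: x0=(0.7888, -1.1032, 1.4796) x1=(-0.5492, 0.0536, -0.2316) x2=(-1.9110, 0.8310, -0.2681) x3=(-0.9022, 1.8865, -1.5855) x4=(1.5627, -1.0644, 0.3715)
step 3: x0=(0.8131, -1.0588, 1.4821) x1=(-0.5108, 0.0374, -0.2178) x2=(-1.8883, 0.8263, -0.2883) x3=(-0.8990, 1.9177, -1.5912) x4=(1.5913, -1.0959, 0.4038)
step 4: x0=(0.8373, -1.0138, 1.4830) x1=(-0.4737, 0.0226, -0.2041) x2=(-1.8635, 0.8215, -0.3093) x3=(-0.8962, 1.9476, -1.5956) x4=(1.6180, -1.1267, 0.4372)
step 5: x0=(0.8615, -0.9684, 1.4824) x1=(-0.4377, 0.0091, -0.1906) x2=(-1.8366, 0.8167, -0.3309) x3=(-0.8938, 1.9762, -1.5987) x4=(1.6428, -1.1568, 0.4716)
step 6: x0=(0.8857, -0.9225, 1.4801) x1=(-0.4029, -0.0033, -0.1773) x2=(-1.8077, 0.8119, -0.3531) x3=(-0.8917, 2.0035, -1.6006) x4=(1.6657, -1.1861, 0.5072)
step 7: x0=(0.9098, -0.8763, 1.4762) x1=(-0.3692, -0.0145, -0.1641) x2=(-1.7769, 0.8071, -0.3760) x3=(-0.8900, 2.0295, -1.6013) x4=(1.6866, -1.2144, 0.5438)
step 8: x0=(0.9339, -0.8298, 1.4706) x1=(-0.3365, -0.0245, -0.1511) x2=(-1.7441, 0.8024, -0.3994) x3=(-0.8887, 2.0541, -1.6008) x4=(1.7056, -1.2417, 0.5815)
step 9: x0=(0.9580, -0.7832, 1.4633) x1=(-0.3049, -0.0334, -0.1382) x2=(-1.7093, 0.7979, -0.4234) x3=(-0.8878, 2.0773, -1.5990) x4=(1.7225, -1.2677, 0.6203)
step 10: x0=(0.9821, -0.7364, 1.4543) x1=(-0.2744, -0.0413, -0.1255) x2=(-1.6727, 0.7935, -0.4478) x3=(-0.8872, 2.0991, -1.5961) x4=(1.7374, -1.2924, 0.6601)
step 11: x0=(1.0061, -0.6897, 1.4436) x1=(-0.2448, -0.0480, -0.1130) x2=(-1.6342, 0.7894, -0.4728) x3=(-0.8869, 2.1196, -1.5920) x4=(1.7503, -1.3156, 0.7008)
step 12: x0=(1.0300, -0.6430, 1.4312) x1=(-0.2162, -0.0536, -0.1006) x2=(-1.5938, 0.7855, -0.4982) x3=(-0.8869, 2.1385, -1.5867) x4=(1.7612, -1.3372, 0.7424)
step 13: x0=(1.0537, -0.5965, 1.4172) x1=(-0.1885, -0.0582, -0.0884) x2=(-1.5516, 0.7819, -0.5240) x3=(-0.8872, 2.1561, -1.5802) x4=(1.7701, -1.3571, 0.7848)
step 14: x0=(1.0773, -0.5502, 1.4016) x1=(-0.1617, -0.0617, -0.0764) x2=(-1.5076, 0.7786, -0.5501) x3=(-0.8878, 2.1721, -1.5727) x4=(1.7771, -1.3752, 0.8278)
step 15: x0=(1.1006, -0.5043, 1.3844) x1=(-0.1359, -0.0641, -0.0645) x2=(-1.4618, 0.7758, -0.5766) x3=(-0.8886, 2.1865, -1.5639) x4=(1.7822, -1.3914, 0.8714)
step 16: x0=(1.1237, -0.4587, 1.3656) x1=(-0.1108, -0.0654, -0.0528) x2=(-1.4142, 0.7734, -0.6034) x3=(-0.8897, 2.1993, -1.5540) x4=(1.7854, -1.4055, 0.9155)
step 17: x0=(1.1464, -0.4135, 1.3454) x1=(-0.0866, -0.0657, -0.0414) x2=(-1.3649, 0.7715, -0.6305) x3=(-0.8910, 2.2105, -1.5430) x4=(1.7869, -1.4176, 0.9598)
step 18: x0=(1.1686, -0.3688, 1.3236) x1=(-0.0632, -0.0648, -0.0302) x2=(-1.3139, 0.7702, -0.6578) x3=(-0.8925, 2.2200, -1.5309) x4=(1.7867, -1.4276, 1.0044)
step 19: x0=(1.1903, -0.3245, 1.3005) x1=(-0.0405, -0.0628, -0.0192) x2=(-1.2613, 0.7695, -0.6853) x3=(-0.8941, 2.2277, -1.5176) x4=(1.7849, -1.4354, 1.0490)
step 20: x0=(1.2114, -0.2808, 1.2759) x1=(-0.0186, -0.0597, -0.0086) x2=(-1.2070, 0.7696, -0.7128) x3=(-0.8958, 2.2336, -1.5031) x4=(1.7816, -1.4411, 1.0935)
step 21: x0=(1.2318, -0.2375, 1.2500) x1=(0.0027, -0.0554, 0.0017) x2=(-1.1511, 0.7704, -0.7405) x3=(-0.8976, 2.2376, -1.4876) x4=(1.7768, -1.4447, 1.1378)
step 22: x0=(1.2513, -0.1948, 1.2228) x1=(0.0233, -0.0499, 0.0117) x2=(-1.0938, 0.7720, -0.7682) x3=(-0.8994, 2.2397, -1.4709) x4=(1.7707, -1.4461, 1.1818)
step 23: x0=(1.2700, -0.1527, 1.1944) x1=(0.0433, -0.0431, 0.0212) x2=(-1.0349, 0.7745, -0.7958) x3=(-0.9012, 2.2396, -1.4532) x4=(1.7633, -1.4454, 1.2254)
step 24: x0=(1.2877, -0.1110, 1.1646) x1=(0.0627, -0.0351, 0.0303) x2=(-0.9748, 0.7780, -0.8233) x3=(-0.9028, 2.2375, -1.4343) x4=(1.7546, -1.4427, 1.2684)
step 25: x0=(1.3042, -0.0698, 1.1336) x1=(0.0817, -0.0259, 0.0389) x2=(-0.9133, 0.7826, -0.8506) x3=(-0.9043, 2.2331, -1.4144) x4=(1.7448, -1.4380, 1.3109)
step 26: x0=(1.3196, -0.0291, 1.1014) x1=(0.1002, -0.0153, 0.0470) x2=(-0.8506, 0.7883, -0.8776) x3=(-0.9055, 2.2265, -1.3934) x4=(1.7340, -1.4313, 1.3526)
step 27: x0=(1.3337, 0.0112, 1.0679) x1=(0.1183, -0.0033, 0.0545) x2=(-0.7868, 0.7953, -0.9043) x3=(-0.9064, 2.2175, -1.3714) x4=(1.7222, -1.4228, 1.3936)
step 28: x0=(1.3464, 0.0510, 1.0332) x1=(0.1362, 0.0100, 0.0613) x2=(-0.7221, 0.8035, -0.9305) x3=(-0.9068, 2.2060, -1.3483) x4=(1.7094, -1.4125, 1.4338)
step 29: x0=(1.3577, 0.0904, 0.9972) x1=(0.1538, 0.0248, 0.0675) x2=(-0.6566, 0.8132, -0.9562) x3=(-0.9066, 2.1920, -1.3243) x4=(1.6957, -1.4004, 1.4731)
step 30: x0=(1.3673, 0.1294, 0.9600) x1=(0.1713, 0.0410, 0.0729) x2=(-0.5904, 0.8243, -0.9813) x3=(-0.9057, 2.1753, -1.2993) x4=(1.6812, -1.3866, 1.5115)
step 31: x0=(1.3752, 0.1681, 0.9214) x1=(0.1888, 0.0588, 0.0775) x2=(-0.5237, 0.8369, -1.0056) x3=(-0.9040, 2.1559, -1.2734) x4=(1.6660, -1.3712, 1.5489)

pair (0,4), distance 1.2211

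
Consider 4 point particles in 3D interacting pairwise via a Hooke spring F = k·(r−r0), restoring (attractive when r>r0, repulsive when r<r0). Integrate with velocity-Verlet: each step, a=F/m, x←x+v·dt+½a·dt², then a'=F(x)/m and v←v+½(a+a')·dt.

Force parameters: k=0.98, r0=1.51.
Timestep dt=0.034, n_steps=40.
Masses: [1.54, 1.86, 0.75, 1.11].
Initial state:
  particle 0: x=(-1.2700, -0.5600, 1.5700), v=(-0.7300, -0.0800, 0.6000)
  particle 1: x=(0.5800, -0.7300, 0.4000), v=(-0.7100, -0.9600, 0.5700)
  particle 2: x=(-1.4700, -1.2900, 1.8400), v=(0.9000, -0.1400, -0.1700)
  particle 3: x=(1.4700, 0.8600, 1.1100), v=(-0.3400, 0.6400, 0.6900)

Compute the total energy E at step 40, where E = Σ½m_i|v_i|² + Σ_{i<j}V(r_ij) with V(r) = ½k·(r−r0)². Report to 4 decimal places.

7.9667

step 0: x0=(-1.2700, -0.5600, 1.5700) x1=(0.5800, -0.7300, 0.4000) x2=(-1.4700, -1.2900, 1.8400) x3=(1.4700, 0.8600, 1.1100)
step 1: x0=(-1.2940, -0.5622, 1.5901) x1=(0.5555, -0.7626, 0.4197) x2=(-1.4376, -1.2941, 1.8336) x3=(1.4567, 0.8806, 1.1337)
step 2: x0=(-1.3165, -0.5635, 1.6096) x1=(0.5303, -0.7950, 0.4401) x2=(-1.4016, -1.2970, 1.8261) x3=(1.4400, 0.8986, 1.1579)
step 3: x0=(-1.3374, -0.5637, 1.6285) x1=(0.5044, -0.8272, 0.4612) x2=(-1.3621, -1.2987, 1.8175) x3=(1.4199, 0.9141, 1.1826)
step 4: x0=(-1.3568, -0.5628, 1.6468) x1=(0.4780, -0.8592, 0.4829) x2=(-1.3192, -1.2993, 1.8080) x3=(1.3964, 0.9270, 1.2076)
step 5: x0=(-1.3747, -0.5610, 1.6645) x1=(0.4509, -0.8909, 0.5052) x2=(-1.2729, -1.2988, 1.7974) x3=(1.3696, 0.9373, 1.2331)
step 6: x0=(-1.3913, -0.5580, 1.6817) x1=(0.4234, -0.9223, 0.5281) x2=(-1.2234, -1.2974, 1.7860) x3=(1.3394, 0.9449, 1.2588)
step 7: x0=(-1.4065, -0.5541, 1.6985) x1=(0.3955, -0.9533, 0.5516) x2=(-1.1708, -1.2950, 1.7737) x3=(1.3061, 0.9499, 1.2849)
step 8: x0=(-1.4205, -0.5491, 1.7147) x1=(0.3671, -0.9839, 0.5756) x2=(-1.1152, -1.2916, 1.7607) x3=(1.2696, 0.9521, 1.3112)
step 9: x0=(-1.4332, -0.5433, 1.7306) x1=(0.3384, -1.0141, 0.6001) x2=(-1.0568, -1.2872, 1.7470) x3=(1.2301, 0.9516, 1.3377)
step 10: x0=(-1.4448, -0.5365, 1.7460) x1=(0.3094, -1.0438, 0.6252) x2=(-0.9957, -1.2819, 1.7326) x3=(1.1877, 0.9485, 1.3644)
step 11: x0=(-1.4552, -0.5288, 1.7610) x1=(0.2802, -1.0731, 0.6506) x2=(-0.9321, -1.2756, 1.7178) x3=(1.1424, 0.9428, 1.3912)
step 12: x0=(-1.4646, -0.5204, 1.7757) x1=(0.2508, -1.1018, 0.6765) x2=(-0.8663, -1.2684, 1.7025) x3=(1.0945, 0.9344, 1.4181)
step 13: x0=(-1.4730, -0.5113, 1.7901) x1=(0.2213, -1.1300, 0.7027) x2=(-0.7985, -1.2602, 1.6870) x3=(1.0440, 0.9234, 1.4451)
step 14: x0=(-1.4803, -0.5015, 1.8041) x1=(0.1917, -1.1576, 0.7292) x2=(-0.7290, -1.2509, 1.6713) x3=(0.9910, 0.9100, 1.4721)
step 15: x0=(-1.4867, -0.4912, 1.8179) x1=(0.1620, -1.1846, 0.7560) x2=(-0.6580, -1.2407, 1.6556) x3=(0.9358, 0.8941, 1.4991)
step 16: x0=(-1.4921, -0.4803, 1.8314) x1=(0.1324, -1.2111, 0.7830) x2=(-0.5859, -1.2295, 1.6400) x3=(0.8784, 0.8759, 1.5260)
step 17: x0=(-1.4966, -0.4689, 1.8446) x1=(0.1028, -1.2371, 0.8102) x2=(-0.5128, -1.2172, 1.6247) x3=(0.8191, 0.8554, 1.5528)
step 18: x0=(-1.5002, -0.4572, 1.8575) x1=(0.0734, -1.2624, 0.8374) x2=(-0.4392, -1.2040, 1.6099) x3=(0.7580, 0.8328, 1.5796)
step 19: x0=(-1.5029, -0.4452, 1.8702) x1=(0.0439, -1.2872, 0.8647) x2=(-0.3651, -1.1898, 1.5958) x3=(0.6951, 0.8081, 1.6062)
step 20: x0=(-1.5047, -0.4329, 1.8826) x1=(0.0146, -1.3115, 0.8919) x2=(-0.2908, -1.1745, 1.5825) x3=(0.6308, 0.7815, 1.6326)
step 21: x0=(-1.5056, -0.4203, 1.8948) x1=(-0.0146, -1.3352, 0.9190) x2=(-0.2165, -1.1582, 1.5702) x3=(0.5652, 0.7530, 1.6589)
step 22: x0=(-1.5058, -0.4077, 1.9068) x1=(-0.0438, -1.3586, 0.9460) x2=(-0.1423, -1.1409, 1.5591) x3=(0.4983, 0.7228, 1.6850)
step 23: x0=(-1.5051, -0.3949, 1.9185) x1=(-0.0730, -1.3815, 0.9728) x2=(-0.0681, -1.1223, 1.5493) x3=(0.4304, 0.6911, 1.7108)
step 24: x0=(-1.5036, -0.3821, 1.9299) x1=(-0.1024, -1.4041, 0.9994) x2=(0.0061, -1.1026, 1.5407) x3=(0.3616, 0.6580, 1.7365)
step 25: x0=(-1.5013, -0.3693, 1.9412) x1=(-0.1319, -1.4264, 1.0258) x2=(0.0803, -1.0817, 1.5334) x3=(0.2920, 0.6235, 1.7619)
step 26: x0=(-1.4983, -0.3566, 1.9522) x1=(-0.1617, -1.4484, 1.0520) x2=(0.1546, -1.0596, 1.5273) x3=(0.2218, 0.5879, 1.7871)
step 27: x0=(-1.4945, -0.3440, 1.9629) x1=(-0.1918, -1.4702, 1.0782) x2=(0.2291, -1.0363, 1.5222) x3=(0.1510, 0.5513, 1.8121)
step 28: x0=(-1.4900, -0.3315, 1.9734) x1=(-0.2224, -1.4917, 1.1043) x2=(0.3036, -1.0121, 1.5179) x3=(0.0798, 0.5137, 1.8369)
step 29: x0=(-1.4848, -0.3193, 1.9837) x1=(-0.2533, -1.5129, 1.1305) x2=(0.3782, -0.9868, 1.5144) x3=(0.0082, 0.4754, 1.8615)
step 30: x0=(-1.4790, -0.3073, 1.9938) x1=(-0.2845, -1.5339, 1.1568) x2=(0.4526, -0.9608, 1.5114) x3=(-0.0636, 0.4363, 1.8858)
step 31: x0=(-1.4725, -0.2956, 2.0036) x1=(-0.3161, -1.5545, 1.1832) x2=(0.5268, -0.9340, 1.5089) x3=(-0.1355, 0.3965, 1.9099)
step 32: x0=(-1.4654, -0.2842, 2.0132) x1=(-0.3481, -1.5748, 1.2098) x2=(0.6005, -0.9065, 1.5068) x3=(-0.2074, 0.3562, 1.9339)
step 33: x0=(-1.4577, -0.2732, 2.0226) x1=(-0.3802, -1.5947, 1.2365) x2=(0.6736, -0.8784, 1.5051) x3=(-0.2793, 0.3154, 1.9576)
step 34: x0=(-1.4495, -0.2626, 2.0318) x1=(-0.4126, -1.6142, 1.2634) x2=(0.7458, -0.8497, 1.5038) x3=(-0.3510, 0.2741, 1.9810)
step 35: x0=(-1.4407, -0.2524, 2.0407) x1=(-0.4452, -1.6333, 1.2905) x2=(0.8168, -0.8205, 1.5028) x3=(-0.4224, 0.2323, 2.0043)
step 36: x0=(-1.4315, -0.2427, 2.0493) x1=(-0.4778, -1.6520, 1.3178) x2=(0.8863, -0.7908, 1.5023) x3=(-0.4932, 0.1901, 2.0273)
step 37: x0=(-1.4217, -0.2335, 2.0577) x1=(-0.5106, -1.6702, 1.3453) x2=(0.9541, -0.7606, 1.5021) x3=(-0.5634, 0.1476, 2.0500)
step 38: x0=(-1.4116, -0.2248, 2.0659) x1=(-0.5433, -1.6879, 1.3729) x2=(1.0197, -0.7301, 1.5024) x3=(-0.6328, 0.1046, 2.0725)
step 39: x0=(-1.4010, -0.2166, 2.0738) x1=(-0.5759, -1.7052, 1.4008) x2=(1.0828, -0.6992, 1.5032) x3=(-0.7012, 0.0614, 2.0947)
step 40: x0=(-1.3901, -0.2090, 2.0814) x1=(-0.6084, -1.7219, 1.4288) x2=(1.1432, -0.6680, 1.5045) x3=(-0.7683, 0.0178, 2.1166)
step 0 velocities: v0=(-0.7300, -0.0800, 0.6000) v1=(-0.7100, -0.9600, 0.5700) v2=(0.9000, -0.1400, -0.1700) v3=(-0.3400, 0.6400, 0.6900)
step 0: KE=3.1982, PE=4.7717, E=7.9699
step 40 velocities: v0=(0.3250, 0.2161, 0.2197) v1=(-0.9540, -0.4837, 0.8265) v2=(1.7281, 0.9184, 0.0484) v3=(-1.9544, -1.2841, 0.6403)
step 40: KE=6.5533, PE=1.4135, E=7.9667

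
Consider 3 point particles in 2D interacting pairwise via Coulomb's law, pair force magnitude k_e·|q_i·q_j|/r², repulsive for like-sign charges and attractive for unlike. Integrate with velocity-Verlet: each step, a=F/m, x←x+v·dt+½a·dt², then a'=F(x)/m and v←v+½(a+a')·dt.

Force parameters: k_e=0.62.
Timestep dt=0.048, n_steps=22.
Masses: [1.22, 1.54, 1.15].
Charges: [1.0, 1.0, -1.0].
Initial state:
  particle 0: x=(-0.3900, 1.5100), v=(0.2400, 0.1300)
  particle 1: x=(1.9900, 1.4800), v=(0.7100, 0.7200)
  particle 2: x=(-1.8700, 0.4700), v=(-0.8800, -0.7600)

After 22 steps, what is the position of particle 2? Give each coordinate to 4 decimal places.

(-2.7361, -0.2923)

step 0: x0=(-0.3900, 1.5100) x1=(1.9900, 1.4800) x2=(-1.8700, 0.4700)
step 1: x0=(-0.3787, 1.5161) x1=(2.0241, 1.5146) x2=(-1.9120, 0.4336)
step 2: x0=(-0.3679, 1.5221) x1=(2.0584, 1.5491) x2=(-1.9537, 0.3975)
step 3: x0=(-0.3576, 1.5279) x1=(2.0927, 1.5836) x2=(-1.9951, 0.3616)
step 4: x0=(-0.3477, 1.5334) x1=(2.1272, 1.6181) x2=(-2.0361, 0.3258)
step 5: x0=(-0.3382, 1.5389) x1=(2.1617, 1.6526) x2=(-2.0769, 0.2903)
step 6: x0=(-0.3291, 1.5441) x1=(2.1964, 1.6871) x2=(-2.1173, 0.2549)
step 7: x0=(-0.3203, 1.5493) x1=(2.2312, 1.7216) x2=(-2.1575, 0.2197)
step 8: x0=(-0.3120, 1.5542) x1=(2.2660, 1.7561) x2=(-2.1975, 0.1847)
step 9: x0=(-0.3040, 1.5591) x1=(2.3010, 1.7906) x2=(-2.2372, 0.1498)
step 10: x0=(-0.2963, 1.5638) x1=(2.3360, 1.8251) x2=(-2.2766, 0.1151)
step 11: x0=(-0.2889, 1.5683) x1=(2.3712, 1.8595) x2=(-2.3159, 0.0805)
step 12: x0=(-0.2819, 1.5728) x1=(2.4064, 1.8940) x2=(-2.3550, 0.0460)
step 13: x0=(-0.2751, 1.5771) x1=(2.4418, 1.9285) x2=(-2.3938, 0.0117)
step 14: x0=(-0.2687, 1.5813) x1=(2.4772, 1.9630) x2=(-2.4325, -0.0225)
step 15: x0=(-0.2625, 1.5854) x1=(2.5127, 1.9975) x2=(-2.4710, -0.0566)
step 16: x0=(-0.2566, 1.5893) x1=(2.5484, 2.0320) x2=(-2.5093, -0.0906)
step 17: x0=(-0.2510, 1.5932) x1=(2.5841, 2.0665) x2=(-2.5475, -0.1245)
step 18: x0=(-0.2456, 1.5969) x1=(2.6198, 2.1010) x2=(-2.5855, -0.1582)
step 19: x0=(-0.2404, 1.6006) x1=(2.6557, 2.1355) x2=(-2.6234, -0.1919)
step 20: x0=(-0.2355, 1.6041) x1=(2.6916, 2.1700) x2=(-2.6611, -0.2255)
step 21: x0=(-0.2308, 1.6075) x1=(2.7276, 2.2046) x2=(-2.6986, -0.2589)
step 22: x0=(-0.2264, 1.6109) x1=(2.7637, 2.2391) x2=(-2.7361, -0.2923)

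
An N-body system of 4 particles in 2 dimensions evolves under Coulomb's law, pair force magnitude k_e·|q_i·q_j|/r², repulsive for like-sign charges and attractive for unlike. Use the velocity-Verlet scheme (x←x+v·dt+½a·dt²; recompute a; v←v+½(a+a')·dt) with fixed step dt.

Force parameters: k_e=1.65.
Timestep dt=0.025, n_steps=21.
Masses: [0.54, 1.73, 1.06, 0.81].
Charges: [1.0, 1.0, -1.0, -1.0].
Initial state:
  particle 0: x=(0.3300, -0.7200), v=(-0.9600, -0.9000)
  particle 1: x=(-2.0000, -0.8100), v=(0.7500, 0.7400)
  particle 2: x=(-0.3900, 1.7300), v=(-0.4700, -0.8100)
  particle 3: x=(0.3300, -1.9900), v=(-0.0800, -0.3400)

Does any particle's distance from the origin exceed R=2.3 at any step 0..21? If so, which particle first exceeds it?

no

step 0: x0=(0.3300, -0.7200) x1=(-2.0000, -0.8100) x2=(-0.3900, 1.7300) x3=(0.3300, -1.9900)
step 1: x0=(0.3061, -0.7429) x1=(-1.9812, -0.7915) x2=(-0.4018, 1.7097) x3=(0.3279, -1.9981)
step 2: x0=(0.2826, -0.7668) x1=(-1.9625, -0.7730) x2=(-0.4136, 1.6892) x3=(0.3257, -2.0054)
step 3: x0=(0.2594, -0.7916) x1=(-1.9437, -0.7544) x2=(-0.4254, 1.6685) x3=(0.3233, -2.0119)
step 4: x0=(0.2365, -0.8175) x1=(-1.9250, -0.7359) x2=(-0.4373, 1.6476) x3=(0.3207, -2.0175)
step 5: x0=(0.2141, -0.8443) x1=(-1.9063, -0.7173) x2=(-0.4492, 1.6266) x3=(0.3178, -2.0222)
step 6: x0=(0.1922, -0.8723) x1=(-1.8876, -0.6987) x2=(-0.4611, 1.6054) x3=(0.3148, -2.0260)
step 7: x0=(0.1707, -0.9015) x1=(-1.8688, -0.6800) x2=(-0.4731, 1.5840) x3=(0.3115, -2.0289)
step 8: x0=(0.1498, -0.9319) x1=(-1.8502, -0.6613) x2=(-0.4852, 1.5624) x3=(0.3080, -2.0308)
step 9: x0=(0.1296, -0.9636) x1=(-1.8315, -0.6426) x2=(-0.4973, 1.5406) x3=(0.3041, -2.0316)
step 10: x0=(0.1100, -0.9967) x1=(-1.8129, -0.6238) x2=(-0.5094, 1.5186) x3=(0.3000, -2.0314)
step 11: x0=(0.0911, -1.0313) x1=(-1.7943, -0.6050) x2=(-0.5216, 1.4964) x3=(0.2954, -2.0300)
step 12: x0=(0.0731, -1.0676) x1=(-1.7757, -0.5861) x2=(-0.5339, 1.4740) x3=(0.2905, -2.0274)
step 13: x0=(0.0559, -1.1056) x1=(-1.7571, -0.5671) x2=(-0.5463, 1.4514) x3=(0.2852, -2.0235)
step 14: x0=(0.0397, -1.1456) x1=(-1.7386, -0.5480) x2=(-0.5587, 1.4286) x3=(0.2794, -2.0182)
step 15: x0=(0.0246, -1.1878) x1=(-1.7201, -0.5289) x2=(-0.5712, 1.4056) x3=(0.2730, -2.0113)
step 16: x0=(0.0106, -1.2323) x1=(-1.7016, -0.5096) x2=(-0.5838, 1.3823) x3=(0.2660, -2.0028)
step 17: x0=(-0.0020, -1.2796) x1=(-1.6831, -0.4902) x2=(-0.5965, 1.3588) x3=(0.2582, -1.9925)
step 18: x0=(-0.0130, -1.3300) x1=(-1.6647, -0.4707) x2=(-0.6093, 1.3351) x3=(0.2496, -1.9800)
step 19: x0=(-0.0221, -1.3839) x1=(-1.6463, -0.4511) x2=(-0.6222, 1.3111) x3=(0.2398, -1.9651)
step 20: x0=(-0.0289, -1.4422) x1=(-1.6278, -0.4313) x2=(-0.6352, 1.2869) x3=(0.2286, -1.9473)
step 21: x0=(-0.0325, -1.5058) x1=(-1.6093, -0.4113) x2=(-0.6483, 1.2625) x3=(0.2154, -1.9260)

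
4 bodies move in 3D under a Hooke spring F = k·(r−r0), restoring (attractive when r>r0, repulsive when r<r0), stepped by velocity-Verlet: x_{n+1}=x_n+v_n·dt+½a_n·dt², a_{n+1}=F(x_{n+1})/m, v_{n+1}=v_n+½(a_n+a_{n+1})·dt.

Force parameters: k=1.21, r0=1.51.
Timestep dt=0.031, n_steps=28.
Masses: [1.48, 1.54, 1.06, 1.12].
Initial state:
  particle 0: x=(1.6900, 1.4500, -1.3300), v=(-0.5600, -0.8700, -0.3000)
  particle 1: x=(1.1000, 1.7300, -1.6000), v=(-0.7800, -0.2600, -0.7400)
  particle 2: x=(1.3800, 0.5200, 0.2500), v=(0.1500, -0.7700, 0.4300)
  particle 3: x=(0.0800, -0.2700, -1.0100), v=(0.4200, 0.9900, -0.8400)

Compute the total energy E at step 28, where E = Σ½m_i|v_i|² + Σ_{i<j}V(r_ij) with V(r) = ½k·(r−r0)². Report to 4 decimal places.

5.0302

step 0: x0=(1.6900, 1.4500, -1.3300) x1=(1.1000, 1.7300, -1.6000) x2=(1.3800, 0.5200, 0.2500) x3=(0.0800, -0.2700, -1.0100)
step 1: x0=(1.6726, 1.4226, -1.3390) x1=(1.0755, 1.7216, -1.6228) x2=(1.3845, 0.4963, 0.2627) x3=(0.0937, -0.2385, -1.0361)
step 2: x0=(1.6553, 1.3943, -1.3475) x1=(1.0503, 1.7127, -1.6451) x2=(1.3885, 0.4731, 0.2740) x3=(0.1086, -0.2056, -1.0621)
step 3: x0=(1.6381, 1.3653, -1.3554) x1=(1.0245, 1.7033, -1.6671) x2=(1.3922, 0.4504, 0.2839) x3=(0.1246, -0.1713, -1.0881)
step 4: x0=(1.6209, 1.3354, -1.3627) x1=(0.9981, 1.6933, -1.6886) x2=(1.3955, 0.4283, 0.2923) x3=(0.1417, -0.1358, -1.1141)
step 5: x0=(1.6037, 1.3049, -1.3694) x1=(0.9713, 1.6829, -1.7097) x2=(1.3983, 0.4066, 0.2992) x3=(0.1598, -0.0992, -1.1399)
step 6: x0=(1.5867, 1.2736, -1.3757) x1=(0.9440, 1.6719, -1.7303) x2=(1.4007, 0.3856, 0.3045) x3=(0.1788, -0.0617, -1.1656)
step 7: x0=(1.5698, 1.2417, -1.3813) x1=(0.9163, 1.6606, -1.7504) x2=(1.4027, 0.3653, 0.3082) x3=(0.1986, -0.0232, -1.1912)
step 8: x0=(1.5531, 1.2092, -1.3865) x1=(0.8882, 1.6488, -1.7701) x2=(1.4041, 0.3456, 0.3102) x3=(0.2191, 0.0159, -1.2165)
step 9: x0=(1.5365, 1.1762, -1.3911) x1=(0.8599, 1.6367, -1.7892) x2=(1.4051, 0.3265, 0.3106) x3=(0.2403, 0.0556, -1.2417)
step 10: x0=(1.5202, 1.1427, -1.3953) x1=(0.8313, 1.6241, -1.8079) x2=(1.4056, 0.3082, 0.3092) x3=(0.2620, 0.0958, -1.2665)
step 11: x0=(1.5041, 1.1088, -1.3989) x1=(0.8025, 1.6113, -1.8260) x2=(1.4055, 0.2906, 0.3061) x3=(0.2841, 0.1363, -1.2911)
step 12: x0=(1.4882, 1.0745, -1.4021) x1=(0.7736, 1.5982, -1.8436) x2=(1.4049, 0.2738, 0.3013) x3=(0.3066, 0.1770, -1.3153)
step 13: x0=(1.4727, 1.0398, -1.4049) x1=(0.7446, 1.5848, -1.8607) x2=(1.4038, 0.2577, 0.2947) x3=(0.3294, 0.2178, -1.3392)
step 14: x0=(1.4574, 1.0049, -1.4072) x1=(0.7155, 1.5712, -1.8773) x2=(1.4021, 0.2424, 0.2863) x3=(0.3523, 0.2586, -1.3627)
step 15: x0=(1.4426, 0.9698, -1.4091) x1=(0.6864, 1.5573, -1.8933) x2=(1.3998, 0.2278, 0.2762) x3=(0.3753, 0.2992, -1.3858)
step 16: x0=(1.4281, 0.9344, -1.4106) x1=(0.6574, 1.5433, -1.9089) x2=(1.3970, 0.2141, 0.2643) x3=(0.3984, 0.3395, -1.4084)
step 17: x0=(1.4141, 0.8989, -1.4117) x1=(0.6283, 1.5292, -1.9239) x2=(1.3936, 0.2011, 0.2506) x3=(0.4213, 0.3795, -1.4306)
step 18: x0=(1.4005, 0.8633, -1.4125) x1=(0.5994, 1.5150, -1.9384) x2=(1.3895, 0.1890, 0.2352) x3=(0.4440, 0.4190, -1.4523)
step 19: x0=(1.3875, 0.8276, -1.4130) x1=(0.5706, 1.5007, -1.9524) x2=(1.3849, 0.1776, 0.2181) x3=(0.4665, 0.4579, -1.4735)
step 20: x0=(1.3750, 0.7919, -1.4131) x1=(0.5418, 1.4863, -1.9659) x2=(1.3796, 0.1671, 0.1993) x3=(0.4887, 0.4963, -1.4941)
step 21: x0=(1.3631, 0.7561, -1.4130) x1=(0.5133, 1.4719, -1.9789) x2=(1.3737, 0.1573, 0.1788) x3=(0.5106, 0.5340, -1.5143)
step 22: x0=(1.3518, 0.7202, -1.4125) x1=(0.4848, 1.4575, -1.9915) x2=(1.3672, 0.1483, 0.1566) x3=(0.5319, 0.5711, -1.5339)
step 23: x0=(1.3412, 0.6843, -1.4118) x1=(0.4566, 1.4431, -2.0036) x2=(1.3601, 0.1402, 0.1329) x3=(0.5529, 0.6074, -1.5530)
step 24: x0=(1.3312, 0.6483, -1.4108) x1=(0.4284, 1.4288, -2.0153) x2=(1.3524, 0.1327, 0.1077) x3=(0.5733, 0.6431, -1.5716)
step 25: x0=(1.3218, 0.6122, -1.4096) x1=(0.4004, 1.4145, -2.0266) x2=(1.3440, 0.1261, 0.0809) x3=(0.5933, 0.6781, -1.5896)
step 26: x0=(1.3131, 0.5760, -1.4081) x1=(0.3726, 1.4002, -2.0375) x2=(1.3351, 0.1202, 0.0527) x3=(0.6128, 0.7126, -1.6072)
step 27: x0=(1.3051, 0.5397, -1.4064) x1=(0.3448, 1.3860, -2.0480) x2=(1.3255, 0.1151, 0.0231) x3=(0.6319, 0.7464, -1.6242)
step 28: x0=(1.2976, 0.5031, -1.4045) x1=(0.3172, 1.3718, -2.0582) x2=(1.3153, 0.1106, -0.0078) x3=(0.6507, 0.7798, -1.6408)
step 0 velocities: v0=(-0.5600, -0.8700, -0.3000) v1=(-0.7800, -0.2600, -0.7400) v2=(0.1500, -0.7700, 0.4300) v3=(0.4200, 0.9900, -0.8400)
step 0: KE=3.2679, PE=1.7610, E=5.0288
step 28 velocities: v0=(-0.2321, -1.1839, 0.0636) v1=(-0.8910, -0.4573, -0.3214) v2=(-0.3389, -0.1312, -1.0164) v3=(0.6020, 1.0715, -0.5271)
step 28: KE=3.5509, PE=1.4793, E=5.0302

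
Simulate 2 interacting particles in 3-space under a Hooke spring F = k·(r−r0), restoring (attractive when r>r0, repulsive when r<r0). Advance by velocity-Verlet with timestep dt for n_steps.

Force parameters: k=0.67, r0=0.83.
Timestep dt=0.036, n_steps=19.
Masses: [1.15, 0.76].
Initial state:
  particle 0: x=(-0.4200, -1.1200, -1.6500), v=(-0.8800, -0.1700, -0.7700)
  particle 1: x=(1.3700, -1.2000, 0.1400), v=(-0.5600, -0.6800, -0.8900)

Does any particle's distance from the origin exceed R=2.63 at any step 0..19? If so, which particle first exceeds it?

step 0: x0=(-0.4200, -1.1200, -1.6500) x1=(1.3700, -1.2000, 0.1400)
step 1: x0=(-0.4512, -1.1261, -1.6773) x1=(1.3492, -1.2244, 0.1073)
step 2: x0=(-0.4815, -1.1323, -1.7036) x1=(1.3269, -1.2488, 0.0732)
step 3: x0=(-0.5109, -1.1386, -1.7291) x1=(1.3033, -1.2731, 0.0377)
step 4: x0=(-0.5394, -1.1449, -1.7536) x1=(1.2783, -1.2973, 0.0009)
step 5: x0=(-0.5669, -1.1513, -1.7773) x1=(1.2519, -1.3214, -0.0373)
step 6: x0=(-0.5936, -1.1578, -1.8001) x1=(1.2241, -1.3453, -0.0768)
step 7: x0=(-0.6193, -1.1644, -1.8220) x1=(1.1949, -1.3691, -0.1176)
step 8: x0=(-0.6441, -1.1710, -1.8431) x1=(1.1643, -1.3927, -0.1597)
step 9: x0=(-0.6680, -1.1778, -1.8633) x1=(1.1323, -1.4162, -0.2031)
step 10: x0=(-0.6909, -1.1847, -1.8827) x1=(1.0990, -1.4395, -0.2478)
step 11: x0=(-0.7130, -1.1918, -1.9012) x1=(1.0643, -1.4626, -0.2937)
step 12: x0=(-0.7342, -1.1989, -1.9190) x1=(1.0283, -1.4854, -0.3408)
step 13: x0=(-0.7546, -1.2062, -1.9360) x1=(0.9910, -1.5081, -0.3891)
step 14: x0=(-0.7741, -1.2137, -1.9522) x1=(0.9524, -1.5306, -0.4385)
step 15: x0=(-0.7927, -1.2213, -1.9677) x1=(0.9126, -1.5528, -0.4890)
step 16: x0=(-0.8106, -1.2291, -1.9825) x1=(0.8715, -1.5748, -0.5406)
step 17: x0=(-0.8276, -1.2370, -1.9966) x1=(0.8291, -1.5965, -0.5932)
step 18: x0=(-0.8439, -1.2451, -2.0101) x1=(0.7856, -1.6180, -0.6469)
step 19: x0=(-0.8594, -1.2534, -2.0229) x1=(0.7410, -1.6392, -0.7015)

no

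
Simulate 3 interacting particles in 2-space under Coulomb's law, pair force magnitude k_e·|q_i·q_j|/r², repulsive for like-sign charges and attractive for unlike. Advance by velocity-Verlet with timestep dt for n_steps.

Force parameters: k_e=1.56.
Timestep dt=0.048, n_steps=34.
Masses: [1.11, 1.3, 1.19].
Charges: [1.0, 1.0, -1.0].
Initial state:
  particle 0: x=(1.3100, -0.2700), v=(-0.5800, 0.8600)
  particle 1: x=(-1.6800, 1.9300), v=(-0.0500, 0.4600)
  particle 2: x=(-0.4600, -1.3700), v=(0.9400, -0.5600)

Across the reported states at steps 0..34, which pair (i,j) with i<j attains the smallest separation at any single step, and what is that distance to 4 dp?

pair (0,2), distance 1.9777

step 0: x0=(1.3100, -0.2700) x1=(-1.6800, 1.9300) x2=(-0.4600, -1.3700)
step 1: x0=(1.2819, -0.2290) x1=(-1.6824, 1.9520) x2=(-0.4146, -1.3966)
step 2: x0=(1.2534, -0.1885) x1=(-1.6850, 1.9740) x2=(-0.3688, -1.4225)
step 3: x0=(1.2245, -0.1487) x1=(-1.6876, 1.9959) x2=(-0.3224, -1.4478)
step 4: x0=(1.1952, -0.1096) x1=(-1.6903, 2.0177) x2=(-0.2755, -1.4725)
step 5: x0=(1.1655, -0.0711) x1=(-1.6931, 2.0395) x2=(-0.2282, -1.4964)
step 6: x0=(1.1354, -0.0334) x1=(-1.6961, 2.0612) x2=(-0.1804, -1.5196)
step 7: x0=(1.1050, 0.0036) x1=(-1.6991, 2.0829) x2=(-0.1322, -1.5420)
step 8: x0=(1.0742, 0.0398) x1=(-1.7022, 2.1045) x2=(-0.0836, -1.5636)
step 9: x0=(1.0433, 0.0751) x1=(-1.7055, 2.1262) x2=(-0.0346, -1.5845)
step 10: x0=(1.0120, 0.1096) x1=(-1.7089, 2.1478) x2=(0.0148, -1.6045)
step 11: x0=(0.9806, 0.1432) x1=(-1.7124, 2.1694) x2=(0.0644, -1.6237)
step 12: x0=(0.9491, 0.1758) x1=(-1.7160, 2.1911) x2=(0.1143, -1.6421)
step 13: x0=(0.9174, 0.2076) x1=(-1.7197, 2.2127) x2=(0.1645, -1.6597)
step 14: x0=(0.8857, 0.2385) x1=(-1.7236, 2.2344) x2=(0.2149, -1.6764)
step 15: x0=(0.8539, 0.2684) x1=(-1.7277, 2.2560) x2=(0.2654, -1.6922)
step 16: x0=(0.8222, 0.2974) x1=(-1.7319, 2.2778) x2=(0.3161, -1.7073)
step 17: x0=(0.7905, 0.3255) x1=(-1.7362, 2.2995) x2=(0.3669, -1.7215)
step 18: x0=(0.7590, 0.3527) x1=(-1.7407, 2.3213) x2=(0.4178, -1.7349)
step 19: x0=(0.7275, 0.3790) x1=(-1.7453, 2.3432) x2=(0.4687, -1.7475)
step 20: x0=(0.6963, 0.4043) x1=(-1.7501, 2.3651) x2=(0.5196, -1.7594)
step 21: x0=(0.6652, 0.4288) x1=(-1.7550, 2.3871) x2=(0.5705, -1.7705)
step 22: x0=(0.6344, 0.4524) x1=(-1.7601, 2.4091) x2=(0.6214, -1.7808)
step 23: x0=(0.6038, 0.4751) x1=(-1.7654, 2.4313) x2=(0.6722, -1.7904)
step 24: x0=(0.5735, 0.4970) x1=(-1.7708, 2.4535) x2=(0.7229, -1.7994)
step 25: x0=(0.5435, 0.5180) x1=(-1.7764, 2.4758) x2=(0.7735, -1.8076)
step 26: x0=(0.5139, 0.5382) x1=(-1.7822, 2.4982) x2=(0.8240, -1.8152)
step 27: x0=(0.4845, 0.5576) x1=(-1.7882, 2.5207) x2=(0.8744, -1.8222)
step 28: x0=(0.4556, 0.5763) x1=(-1.7943, 2.5433) x2=(0.9247, -1.8285)
step 29: x0=(0.4270, 0.5942) x1=(-1.8006, 2.5661) x2=(0.9747, -1.8343)
step 30: x0=(0.3988, 0.6113) x1=(-1.8071, 2.5889) x2=(1.0246, -1.8395)
step 31: x0=(0.3710, 0.6277) x1=(-1.8138, 2.6119) x2=(1.0744, -1.8442)
step 32: x0=(0.3437, 0.6433) x1=(-1.8206, 2.6350) x2=(1.1239, -1.8483)
step 33: x0=(0.3167, 0.6583) x1=(-1.8276, 2.6583) x2=(1.1733, -1.8519)
step 34: x0=(0.2902, 0.6725) x1=(-1.8348, 2.6817) x2=(1.2225, -1.8550)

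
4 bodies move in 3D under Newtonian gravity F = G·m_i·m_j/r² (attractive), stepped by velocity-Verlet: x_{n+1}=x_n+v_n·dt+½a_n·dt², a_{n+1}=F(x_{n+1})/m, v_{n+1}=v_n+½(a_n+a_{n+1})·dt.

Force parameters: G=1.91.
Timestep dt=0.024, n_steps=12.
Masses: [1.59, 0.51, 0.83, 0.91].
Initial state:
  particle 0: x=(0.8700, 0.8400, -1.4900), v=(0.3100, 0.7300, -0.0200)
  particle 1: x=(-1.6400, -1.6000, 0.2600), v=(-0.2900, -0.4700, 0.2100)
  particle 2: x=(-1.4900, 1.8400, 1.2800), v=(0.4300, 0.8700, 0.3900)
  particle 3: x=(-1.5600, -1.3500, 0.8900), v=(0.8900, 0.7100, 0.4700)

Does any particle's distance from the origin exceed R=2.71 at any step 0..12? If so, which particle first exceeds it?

yes, particle 2

step 0: x0=(0.8700, 0.8400, -1.4900) x1=(-1.6400, -1.6000, 0.2600) x2=(-1.4900, 1.8400, 1.2800) x3=(-1.5600, -1.3500, 0.8900)
step 1: x0=(0.8774, 0.8575, -1.4904) x1=(-1.6468, -1.6108, 0.2660) x2=(-1.4796, 1.8608, 1.2893) x3=(-1.5387, -1.3331, 0.9007)
step 2: x0=(0.8847, 0.8750, -1.4908) x1=(-1.6532, -1.6207, 0.2738) x2=(-1.4692, 1.8814, 1.2985) x3=(-1.5175, -1.3165, 0.9103)
step 3: x0=(0.8919, 0.8924, -1.4910) x1=(-1.6592, -1.6296, 0.2834) x2=(-1.4587, 1.9019, 1.3076) x3=(-1.4964, -1.3003, 0.9189)
step 4: x0=(0.8990, 0.9098, -1.4911) x1=(-1.6646, -1.6376, 0.2945) x2=(-1.4481, 1.9222, 1.3165) x3=(-1.4755, -1.2843, 0.9265)
step 5: x0=(0.9060, 0.9271, -1.4912) x1=(-1.6696, -1.6445, 0.3070) x2=(-1.4375, 1.9423, 1.3254) x3=(-1.4548, -1.2687, 0.9333)
step 6: x0=(0.9129, 0.9444, -1.4911) x1=(-1.6740, -1.6505, 0.3210) x2=(-1.4268, 1.9622, 1.3341) x3=(-1.4343, -1.2534, 0.9392)
step 7: x0=(0.9197, 0.9617, -1.4909) x1=(-1.6778, -1.6555, 0.3363) x2=(-1.4160, 1.9820, 1.3427) x3=(-1.4140, -1.2384, 0.9443)
step 8: x0=(0.9264, 0.9789, -1.4907) x1=(-1.6810, -1.6595, 0.3528) x2=(-1.4051, 2.0017, 1.3513) x3=(-1.3940, -1.2238, 0.9486)
step 9: x0=(0.9330, 0.9961, -1.4903) x1=(-1.6835, -1.6625, 0.3705) x2=(-1.3942, 2.0211, 1.3597) x3=(-1.3742, -1.2096, 0.9522)
step 10: x0=(0.9395, 1.0133, -1.4898) x1=(-1.6854, -1.6645, 0.3893) x2=(-1.3832, 2.0404, 1.3680) x3=(-1.3547, -1.1957, 0.9551)
step 11: x0=(0.9459, 1.0304, -1.4893) x1=(-1.6866, -1.6655, 0.4092) x2=(-1.3721, 2.0596, 1.3761) x3=(-1.3355, -1.1821, 0.9573)
step 12: x0=(0.9523, 1.0475, -1.4886) x1=(-1.6870, -1.6654, 0.4300) x2=(-1.3610, 2.0785, 1.3842) x3=(-1.3166, -1.1689, 0.9589)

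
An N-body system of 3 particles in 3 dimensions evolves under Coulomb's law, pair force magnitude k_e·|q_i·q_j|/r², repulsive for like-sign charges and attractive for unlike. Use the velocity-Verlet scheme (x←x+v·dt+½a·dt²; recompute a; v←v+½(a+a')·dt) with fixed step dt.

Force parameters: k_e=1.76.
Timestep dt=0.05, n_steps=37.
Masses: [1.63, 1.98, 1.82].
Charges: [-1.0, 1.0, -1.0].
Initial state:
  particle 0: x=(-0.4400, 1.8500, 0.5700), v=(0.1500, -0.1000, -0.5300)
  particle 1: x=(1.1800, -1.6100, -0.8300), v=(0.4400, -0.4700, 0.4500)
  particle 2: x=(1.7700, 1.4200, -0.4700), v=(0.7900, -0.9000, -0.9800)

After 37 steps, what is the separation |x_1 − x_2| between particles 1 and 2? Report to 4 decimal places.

3.2022

step 0: x0=(-0.4400, 1.8500, 0.5700) x1=(1.1800, -1.6100, -0.8300) x2=(1.7700, 1.4200, -0.4700)
step 1: x0=(-0.4327, 1.8450, 0.5436) x1=(1.2020, -1.6333, -0.8075) x2=(1.8097, 1.3748, -0.5191)
step 2: x0=(-0.4256, 1.8399, 0.5173) x1=(1.2240, -1.6563, -0.7849) x2=(1.8496, 1.3294, -0.5684)
step 3: x0=(-0.4189, 1.8347, 0.4911) x1=(1.2460, -1.6790, -0.7622) x2=(1.8898, 1.2836, -0.6178)
step 4: x0=(-0.4125, 1.8295, 0.4650) x1=(1.2679, -1.7013, -0.7395) x2=(1.9303, 1.2374, -0.6674)
step 5: x0=(-0.4063, 1.8243, 0.4390) x1=(1.2899, -1.7232, -0.7167) x2=(1.9710, 1.1910, -0.7172)
step 6: x0=(-0.4003, 1.8189, 0.4132) x1=(1.3119, -1.7448, -0.6939) x2=(2.0119, 1.1442, -0.7671)
step 7: x0=(-0.3946, 1.8136, 0.3874) x1=(1.3339, -1.7660, -0.6711) x2=(2.0530, 1.0970, -0.8171)
step 8: x0=(-0.3892, 1.8082, 0.3618) x1=(1.3559, -1.7869, -0.6483) x2=(2.0944, 1.0495, -0.8673)
step 9: x0=(-0.3839, 1.8027, 0.3362) x1=(1.3779, -1.8074, -0.6254) x2=(2.1359, 1.0017, -0.9175)
step 10: x0=(-0.3789, 1.7972, 0.3108) x1=(1.3999, -1.8275, -0.6025) x2=(2.1776, 0.9535, -0.9679)
step 11: x0=(-0.3740, 1.7916, 0.2855) x1=(1.4219, -1.8473, -0.5797) x2=(2.2194, 0.9050, -1.0183)
step 12: x0=(-0.3694, 1.7860, 0.2602) x1=(1.4440, -1.8667, -0.5568) x2=(2.2614, 0.8561, -1.0688)
step 13: x0=(-0.3649, 1.7803, 0.2350) x1=(1.4660, -1.8857, -0.5340) x2=(2.3035, 0.8068, -1.1194)
step 14: x0=(-0.3605, 1.7745, 0.2100) x1=(1.4881, -1.9044, -0.5112) x2=(2.3458, 0.7573, -1.1700)
step 15: x0=(-0.3564, 1.7688, 0.1850) x1=(1.5102, -1.9227, -0.4884) x2=(2.3881, 0.7073, -1.2206)
step 16: x0=(-0.3523, 1.7629, 0.1601) x1=(1.5323, -1.9407, -0.4657) x2=(2.4306, 0.6570, -1.2712)
step 17: x0=(-0.3484, 1.7570, 0.1353) x1=(1.5545, -1.9583, -0.4431) x2=(2.4731, 0.6064, -1.3219)
step 18: x0=(-0.3447, 1.7511, 0.1105) x1=(1.5767, -1.9755, -0.4205) x2=(2.5158, 0.5555, -1.3726)
step 19: x0=(-0.3410, 1.7451, 0.0859) x1=(1.5989, -1.9924, -0.3980) x2=(2.5585, 0.5042, -1.4232)
step 20: x0=(-0.3375, 1.7390, 0.0613) x1=(1.6212, -2.0090, -0.3756) x2=(2.6012, 0.4526, -1.4739)
step 21: x0=(-0.3341, 1.7329, 0.0368) x1=(1.6435, -2.0252, -0.3532) x2=(2.6441, 0.4007, -1.5245)
step 22: x0=(-0.3307, 1.7268, 0.0124) x1=(1.6658, -2.0411, -0.3310) x2=(2.6869, 0.3484, -1.5751)
step 23: x0=(-0.3275, 1.7205, -0.0120) x1=(1.6882, -2.0567, -0.3089) x2=(2.7299, 0.2959, -1.6256)
step 24: x0=(-0.3244, 1.7143, -0.0363) x1=(1.7106, -2.0719, -0.2869) x2=(2.7728, 0.2430, -1.6760)
step 25: x0=(-0.3213, 1.7079, -0.0605) x1=(1.7331, -2.0868, -0.2650) x2=(2.8158, 0.1898, -1.7264)
step 26: x0=(-0.3183, 1.7016, -0.0846) x1=(1.7555, -2.1014, -0.2432) x2=(2.8588, 0.1364, -1.7768)
step 27: x0=(-0.3154, 1.6951, -0.1087) x1=(1.7781, -2.1157, -0.2216) x2=(2.9019, 0.0827, -1.8270)
step 28: x0=(-0.3126, 1.6886, -0.1327) x1=(1.8007, -2.1297, -0.2001) x2=(2.9449, 0.0287, -1.8772)
step 29: x0=(-0.3098, 1.6821, -0.1566) x1=(1.8233, -2.1434, -0.1787) x2=(2.9880, -0.0255, -1.9272)
step 30: x0=(-0.3071, 1.6755, -0.1805) x1=(1.8459, -2.1569, -0.1575) x2=(3.0310, -0.0800, -1.9772)
step 31: x0=(-0.3044, 1.6688, -0.2043) x1=(1.8686, -2.1701, -0.1364) x2=(3.0741, -0.1348, -2.0271)
step 32: x0=(-0.3018, 1.6621, -0.2280) x1=(1.8914, -2.1830, -0.1155) x2=(3.1172, -0.1898, -2.0768)
step 33: x0=(-0.2993, 1.6553, -0.2516) x1=(1.9141, -2.1956, -0.0947) x2=(3.1603, -0.2450, -2.1265)
step 34: x0=(-0.2968, 1.6485, -0.2752) x1=(1.9369, -2.2080, -0.0741) x2=(3.2034, -0.3004, -2.1760)
step 35: x0=(-0.2943, 1.6416, -0.2988) x1=(1.9598, -2.2202, -0.0537) x2=(3.2464, -0.3560, -2.2254)
step 36: x0=(-0.2918, 1.6346, -0.3222) x1=(1.9827, -2.2322, -0.0334) x2=(3.2895, -0.4118, -2.2747)
step 37: x0=(-0.2894, 1.6276, -0.3456) x1=(2.0056, -2.2439, -0.0133) x2=(3.3326, -0.4678, -2.3239)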